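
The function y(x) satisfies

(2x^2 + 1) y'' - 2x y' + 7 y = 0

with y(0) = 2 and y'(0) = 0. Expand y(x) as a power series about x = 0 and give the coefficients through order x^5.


Ansatz: y(x) = sum_{n>=0} a_n x^n, so y'(x) = sum_{n>=1} n a_n x^(n-1) and y''(x) = sum_{n>=2} n(n-1) a_n x^(n-2).
Substitute into P(x) y'' + Q(x) y' + R(x) y = 0 with P(x) = 2x^2 + 1, Q(x) = -2x, R(x) = 7, and match powers of x.
Initial conditions: a_0 = 2, a_1 = 0.
Setting the coefficient of each power of x to zero and solving order by order (substituting the coefficients already found):
  x^0: 2 a_2 + 7 a_0 = 0  ->  2 a_2 = -7 a_0 = -14  ->  a_2 = -7
  x^1: 6 a_3 + 5 a_1 = 0  ->  6 a_3 = -5 a_1 = 0  ->  a_3 = 0
  x^2: 12 a_4 + 7 a_2 = 0  ->  12 a_4 = -7 a_2 = 49  ->  a_4 = 49/12
  x^3: 20 a_5 + 13 a_3 = 0  ->  20 a_5 = -13 a_3 = 0  ->  a_5 = 0
Truncated series: y(x) = 2 - 7 x^2 + (49/12) x^4 + O(x^6).

a_0 = 2; a_1 = 0; a_2 = -7; a_3 = 0; a_4 = 49/12; a_5 = 0


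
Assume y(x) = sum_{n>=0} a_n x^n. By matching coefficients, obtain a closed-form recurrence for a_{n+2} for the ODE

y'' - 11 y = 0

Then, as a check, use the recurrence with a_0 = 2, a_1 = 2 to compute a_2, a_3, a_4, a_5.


Substitute y = sum_n a_n x^n into y'' + (const) y = 0.
y''(x) = sum_{n>=0} (n+2)(n+1) a_{n+2} x^n.
The ODE becomes sum_n [(n+2)(n+1) a_{n+2} - 11 a_n] x^n = 0.
Setting each coefficient to zero gives the recurrence:
  (n+2)(n+1) a_{n+2} - 11 a_n = 0,
  a_{n+2} = 11 / ((n+1)(n+2)) a_n.

Check with a_0 = 2, a_1 = 2 (apply the recurrence for n = 0, 1, 2, 3): a_0 = 2, a_1 = 2, a_2 = 11, a_3 = 11/3, a_4 = 121/12, a_5 = 121/60.

a_{n+2} = 11/((n+1)(n+2)) * a_n; check: a_0 = 2, a_1 = 2, a_2 = 11, a_3 = 11/3, a_4 = 121/12, a_5 = 121/60


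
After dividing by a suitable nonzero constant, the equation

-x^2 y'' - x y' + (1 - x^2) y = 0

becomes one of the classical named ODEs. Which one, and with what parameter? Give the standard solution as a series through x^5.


All three coefficients share the factor -1; dividing through by -1 gives  x^2 y'' + x y' + (x^2 - 1) y = 0.
This matches the Bessel equation x^2 y'' + x y' + (x^2 - nu^2) y = 0 with nu^2 = 1, so nu = 1; the solution bounded at x = 0 is J_1(x).
Frobenius at x = 0: indicial roots ±nu; for r = nu the recurrence k(k + 2nu) c_k = -c_{k-2} gives the standard series J_nu(x) = sum_{k>=0} (-1)^k / (k! (k+nu)!) (x/2)^(2k+nu). Evaluate the first 3 terms:
  k = 0: (-1)^0 / (0! * 1! * 2^1) x^1 = 1/(1*1*2) x^1 = (1/2) x^1
  k = 1: (-1)^1 / (1! * 2! * 2^3) x^3 = -1/(1*2*8) x^3 = (-1/16) x^3
  k = 2: (-1)^2 / (2! * 3! * 2^5) x^5 = 1/(2*6*32) x^5 = (1/384) x^5
Hence J_1(x) = x^5/384 - x^3/16 + x/2 + ....

J_1(x); series = x^5/384 - x^3/16 + x/2


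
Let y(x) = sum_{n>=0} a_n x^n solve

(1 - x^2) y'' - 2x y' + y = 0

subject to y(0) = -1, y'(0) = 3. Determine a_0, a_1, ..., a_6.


Ansatz: y(x) = sum_{n>=0} a_n x^n, so y'(x) = sum_{n>=1} n a_n x^(n-1) and y''(x) = sum_{n>=2} n(n-1) a_n x^(n-2).
Substitute into P(x) y'' + Q(x) y' + R(x) y = 0 with P(x) = 1 - x^2, Q(x) = -2x, R(x) = 1, and match powers of x.
Initial conditions: a_0 = -1, a_1 = 3.
Setting the coefficient of each power of x to zero and solving order by order (substituting the coefficients already found):
  x^0: 2 a_2 + a_0 = 0  ->  2 a_2 = -a_0 = 1  ->  a_2 = 1/2
  x^1: 6 a_3 - a_1 = 0  ->  6 a_3 = a_1 = 3  ->  a_3 = 1/2
  x^2: 12 a_4 - 5 a_2 = 0  ->  12 a_4 = 5 a_2 = 5/2  ->  a_4 = 5/24
  x^3: 20 a_5 - 11 a_3 = 0  ->  20 a_5 = 11 a_3 = 11/2  ->  a_5 = 11/40
  x^4: 30 a_6 - 19 a_4 = 0  ->  30 a_6 = 19 a_4 = 95/24  ->  a_6 = 19/144
Truncated series: y(x) = -1 + 3 x + (1/2) x^2 + (1/2) x^3 + (5/24) x^4 + (11/40) x^5 + (19/144) x^6 + O(x^7).

a_0 = -1; a_1 = 3; a_2 = 1/2; a_3 = 1/2; a_4 = 5/24; a_5 = 11/40; a_6 = 19/144


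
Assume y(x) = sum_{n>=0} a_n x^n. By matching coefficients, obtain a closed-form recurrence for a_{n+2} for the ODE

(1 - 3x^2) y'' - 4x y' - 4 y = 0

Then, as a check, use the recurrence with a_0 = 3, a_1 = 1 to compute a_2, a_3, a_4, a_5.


Substitute y = sum_n a_n x^n.
(1 - 3 x^2) y'' contributes (n+2)(n+1) a_{n+2} - 3 n(n-1) a_n at x^n.
-4 x y'(x) contributes -4 n a_n at x^n.
-4 y(x) contributes -4 a_n at x^n.
Matching x^n: (n+2)(n+1) a_{n+2} + (-3 n(n-1) - 4 n - 4) a_n = 0.
Thus a_{n+2} = (3 n(n-1) + 4 n + 4) / ((n+1)(n+2)) * a_n.

Check with a_0 = 3, a_1 = 1 (apply the recurrence for n = 0, 1, 2, 3): a_0 = 3, a_1 = 1, a_2 = 6, a_3 = 4/3, a_4 = 9, a_5 = 34/15.

a_(n+2) = (3 n(n-1) + 4 n + 4) / ((n+1)(n+2)) * a_n; check: a_0 = 3, a_1 = 1, a_2 = 6, a_3 = 4/3, a_4 = 9, a_5 = 34/15


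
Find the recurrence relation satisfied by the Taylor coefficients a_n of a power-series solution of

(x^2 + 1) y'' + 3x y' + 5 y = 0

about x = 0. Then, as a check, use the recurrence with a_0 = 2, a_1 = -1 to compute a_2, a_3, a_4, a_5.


Substitute y = sum_n a_n x^n.
(1 + 1 x^2) y'' contributes (n+2)(n+1) a_{n+2} + n(n-1) a_n at x^n.
3 x y'(x) contributes 3 n a_n at x^n.
5 y(x) contributes 5 a_n at x^n.
Matching x^n: (n+2)(n+1) a_{n+2} + (n(n-1) + 3 n + 5) a_n = 0.
Thus a_{n+2} = (-n(n-1) - 3 n - 5) / ((n+1)(n+2)) * a_n.

Check with a_0 = 2, a_1 = -1 (apply the recurrence for n = 0, 1, 2, 3): a_0 = 2, a_1 = -1, a_2 = -5, a_3 = 4/3, a_4 = 65/12, a_5 = -4/3.

a_(n+2) = (-n(n-1) - 3 n - 5) / ((n+1)(n+2)) * a_n; check: a_0 = 2, a_1 = -1, a_2 = -5, a_3 = 4/3, a_4 = 65/12, a_5 = -4/3


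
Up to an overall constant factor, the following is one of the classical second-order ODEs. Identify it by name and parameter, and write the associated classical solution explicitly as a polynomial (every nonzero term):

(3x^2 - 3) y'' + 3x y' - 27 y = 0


All three coefficients share the factor -3; dividing through by -3 gives  (1 - x^2) y'' - x y' + 9 y = 0.
This matches the Chebyshev equation (1 - x^2) y'' - x y' + n^2 y = 0 (note the -x y' term, not -2x y') with n^2 = 9, so n = 3; the polynomial solution is T_3(x).
With y = sum_k a_k x^k, matching x^k gives (k+2)(k+1) a_{k+2} = (k^2 - n^2) a_k = (k - 3)(k + 3) a_k. The right side vanishes at k = 3, so the series with the parity of 3 terminates at degree 3.
Standard normalization: leading coefficient of T_n is 2^(n-1), so a_3 = 2^2 = 4. Work downward with a_k = (k+1)(k+2) a_{k+2} / ((k - 3)(k + 3)):
  a_1 = (2)(3)(4) / ((1 - 3)(1 + 3)) = 24/(-8) = -3
Hence T_3(x) = 4 x^3 - 3 x.

T_3(x); series = 4 x^3 - 3 x


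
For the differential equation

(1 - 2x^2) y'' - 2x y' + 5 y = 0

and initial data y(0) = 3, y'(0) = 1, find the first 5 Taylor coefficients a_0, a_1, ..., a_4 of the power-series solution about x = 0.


Ansatz: y(x) = sum_{n>=0} a_n x^n, so y'(x) = sum_{n>=1} n a_n x^(n-1) and y''(x) = sum_{n>=2} n(n-1) a_n x^(n-2).
Substitute into P(x) y'' + Q(x) y' + R(x) y = 0 with P(x) = 1 - 2x^2, Q(x) = -2x, R(x) = 5, and match powers of x.
Initial conditions: a_0 = 3, a_1 = 1.
Setting the coefficient of each power of x to zero and solving order by order (substituting the coefficients already found):
  x^0: 2 a_2 + 5 a_0 = 0  ->  2 a_2 = -5 a_0 = -15  ->  a_2 = -15/2
  x^1: 6 a_3 + 3 a_1 = 0  ->  6 a_3 = -3 a_1 = -3  ->  a_3 = -1/2
  x^2: 12 a_4 - 3 a_2 = 0  ->  12 a_4 = 3 a_2 = -45/2  ->  a_4 = -15/8
Truncated series: y(x) = 3 + x - (15/2) x^2 - (1/2) x^3 - (15/8) x^4 + O(x^5).

a_0 = 3; a_1 = 1; a_2 = -15/2; a_3 = -1/2; a_4 = -15/8


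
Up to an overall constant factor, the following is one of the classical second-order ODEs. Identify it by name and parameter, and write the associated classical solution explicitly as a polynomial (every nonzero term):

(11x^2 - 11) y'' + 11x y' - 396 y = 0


All three coefficients share the factor -11; dividing through by -11 gives  (1 - x^2) y'' - x y' + 36 y = 0.
This matches the Chebyshev equation (1 - x^2) y'' - x y' + n^2 y = 0 (note the -x y' term, not -2x y') with n^2 = 36, so n = 6; the polynomial solution is T_6(x).
With y = sum_k a_k x^k, matching x^k gives (k+2)(k+1) a_{k+2} = (k^2 - n^2) a_k = (k - 6)(k + 6) a_k. The right side vanishes at k = 6, so the series with the parity of 6 terminates at degree 6.
Standard normalization: leading coefficient of T_n is 2^(n-1), so a_6 = 2^5 = 32. Work downward with a_k = (k+1)(k+2) a_{k+2} / ((k - 6)(k + 6)):
  a_4 = (5)(6)(32) / ((4 - 6)(4 + 6)) = 960/(-20) = -48
  a_2 = (3)(4)(-48) / ((2 - 6)(2 + 6)) = -576/(-32) = 18
  a_0 = (1)(2)(18) / ((0 - 6)(0 + 6)) = 36/(-36) = -1
Hence T_6(x) = 32 x^6 - 48 x^4 + 18 x^2 - 1.

T_6(x); series = 32 x^6 - 48 x^4 + 18 x^2 - 1


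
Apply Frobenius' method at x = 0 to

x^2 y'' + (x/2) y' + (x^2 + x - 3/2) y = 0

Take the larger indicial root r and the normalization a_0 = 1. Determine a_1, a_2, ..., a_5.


Write in Frobenius form y'' + (p(x)/x) y' + (q(x)/x^2) y = 0:
  p(x) = 1/2,  q(x) = x^2 + x - 3/2.
Indicial equation: r(r-1) + (1/2) r + (-3/2) = 0 -> roots r_1 = 3/2, r_2 = -1.
Take r = r_1 = 3/2. Let y(x) = x^r sum_{n>=0} a_n x^n with a_0 = 1.
Substitute y = x^r sum a_n x^n and match x^{r+n}. The recurrence is
  D(n) a_n + 1 a_{n-1} + 1 a_{n-2} = 0,  where D(n) = (r+n)(r+n-1) + (1/2)(r+n) + (-3/2).
  a_n = [-1 a_{n-1} - 1 a_{n-2}] / D(n).
Since the indicial polynomial factors as (r - r_1)(r - r_2), D(n) = (r_1 + n - r_1)(r_1 + n - r_2) = n(n + 5/2).
Evaluating step by step (a_0 = 1):
  n = 1: D(1) = 1(1 + 5/2) = 7/2; numerator = -1(1) = -1; a_1 = (-1)/(7/2) = -2/7
  n = 2: D(2) = 2(2 + 5/2) = 9; numerator = -1(-2/7) - 1(1) = -5/7; a_2 = (-5/7)/(9) = -5/63
  n = 3: D(3) = 3(3 + 5/2) = 33/2; numerator = -1(-5/63) - 1(-2/7) = 23/63; a_3 = (23/63)/(33/2) = 46/2079
  n = 4: D(4) = 4(4 + 5/2) = 26; numerator = -1(46/2079) - 1(-5/63) = 17/297; a_4 = (17/297)/(26) = 17/7722
  n = 5: D(5) = 5(5 + 5/2) = 75/2; numerator = -1(17/7722) - 1(46/2079) = -1315/54054; a_5 = (-1315/54054)/(75/2) = -263/405405

r = 3/2; a_0 = 1; a_1 = -2/7; a_2 = -5/63; a_3 = 46/2079; a_4 = 17/7722; a_5 = -263/405405


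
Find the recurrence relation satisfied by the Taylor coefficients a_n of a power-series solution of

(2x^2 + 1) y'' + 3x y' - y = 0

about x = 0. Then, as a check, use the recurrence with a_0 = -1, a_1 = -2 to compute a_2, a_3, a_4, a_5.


Substitute y = sum_n a_n x^n.
(1 + 2 x^2) y'' contributes (n+2)(n+1) a_{n+2} + 2 n(n-1) a_n at x^n.
3 x y'(x) contributes 3 n a_n at x^n.
-y(x) contributes -1 a_n at x^n.
Matching x^n: (n+2)(n+1) a_{n+2} + (2 n(n-1) + 3 n - 1) a_n = 0.
Thus a_{n+2} = (-2 n(n-1) - 3 n + 1) / ((n+1)(n+2)) * a_n.

Check with a_0 = -1, a_1 = -2 (apply the recurrence for n = 0, 1, 2, 3): a_0 = -1, a_1 = -2, a_2 = -1/2, a_3 = 2/3, a_4 = 3/8, a_5 = -2/3.

a_(n+2) = (-2 n(n-1) - 3 n + 1) / ((n+1)(n+2)) * a_n; check: a_0 = -1, a_1 = -2, a_2 = -1/2, a_3 = 2/3, a_4 = 3/8, a_5 = -2/3


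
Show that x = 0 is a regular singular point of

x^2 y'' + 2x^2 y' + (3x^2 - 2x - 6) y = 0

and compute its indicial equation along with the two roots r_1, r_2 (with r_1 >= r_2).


Divide by x^2 to reach normal form y'' + P_1(x) y' + P_2(x) y = 0 with P_1(x) = 2 and P_2(x) = 3 - 2/x - 6/x^2.
x = 0 is a singular point because the y-coefficient 3 - 2/x - 6/x^2 has a pole at x = 0.
It is a regular singular point because x P_1(x) = p(x) = 2x and x^2 P_2(x) = q(x) = 3x^2 - 2x - 6 are polynomials, hence analytic at x = 0.
p(0) = 0,  q(0) = -6.
Indicial equation: r(r-1) + p(0) r + q(0) = 0, i.e. r^2 + (p(0) - 1) r + q(0) = 0, i.e. r^2 - 1 r - 6 = 0.
Discriminant: (-1)^2 - 4(-6) = 25, so r = (1 ± 5)/2.
Solving: r_1 = 3, r_2 = -2.

indicial: r^2 - 1 r - 6 = 0; roots r_1 = 3, r_2 = -2


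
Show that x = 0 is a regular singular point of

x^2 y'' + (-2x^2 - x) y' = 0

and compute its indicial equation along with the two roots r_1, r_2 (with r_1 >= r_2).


Divide by x^2 to reach normal form y'' + P_1(x) y' + P_2(x) y = 0 with P_1(x) = -2 - 1/x and P_2(x) = 0.
x = 0 is a singular point because the y'-coefficient -2 - 1/x has a pole at x = 0.
It is a regular singular point because x P_1(x) = p(x) = -2x - 1 and x^2 P_2(x) = q(x) = 0 are polynomials, hence analytic at x = 0.
p(0) = -1,  q(0) = 0.
Indicial equation: r(r-1) + p(0) r + q(0) = 0, i.e. r^2 + (p(0) - 1) r + q(0) = 0, i.e. r^2 - 2 r = 0.
Discriminant: (-2)^2 - 4(0) = 4, so r = (2 ± 2)/2.
Solving: r_1 = 2, r_2 = 0.

indicial: r^2 - 2 r = 0; roots r_1 = 2, r_2 = 0


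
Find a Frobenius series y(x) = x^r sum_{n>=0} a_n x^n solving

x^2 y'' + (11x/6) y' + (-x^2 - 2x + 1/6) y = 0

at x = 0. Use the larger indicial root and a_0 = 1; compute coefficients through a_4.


Write in Frobenius form y'' + (p(x)/x) y' + (q(x)/x^2) y = 0:
  p(x) = 11/6,  q(x) = -x^2 - 2x + 1/6.
Indicial equation: r(r-1) + (11/6) r + (1/6) = 0 -> roots r_1 = -1/3, r_2 = -1/2.
Take r = r_1 = -1/3. Let y(x) = x^r sum_{n>=0} a_n x^n with a_0 = 1.
Substitute y = x^r sum a_n x^n and match x^{r+n}. The recurrence is
  D(n) a_n - 2 a_{n-1} - 1 a_{n-2} = 0,  where D(n) = (r+n)(r+n-1) + (11/6)(r+n) + (1/6).
  a_n = [2 a_{n-1} + 1 a_{n-2}] / D(n).
Since the indicial polynomial factors as (r - r_1)(r - r_2), D(n) = (r_1 + n - r_1)(r_1 + n - r_2) = n(n + 1/6).
Evaluating step by step (a_0 = 1):
  n = 1: D(1) = 1(1 + 1/6) = 7/6; numerator = 2(1) = 2; a_1 = (2)/(7/6) = 12/7
  n = 2: D(2) = 2(2 + 1/6) = 13/3; numerator = 2(12/7) + 1(1) = 31/7; a_2 = (31/7)/(13/3) = 93/91
  n = 3: D(3) = 3(3 + 1/6) = 19/2; numerator = 2(93/91) + 1(12/7) = 342/91; a_3 = (342/91)/(19/2) = 36/91
  n = 4: D(4) = 4(4 + 1/6) = 50/3; numerator = 2(36/91) + 1(93/91) = 165/91; a_4 = (165/91)/(50/3) = 99/910

r = -1/3; a_0 = 1; a_1 = 12/7; a_2 = 93/91; a_3 = 36/91; a_4 = 99/910


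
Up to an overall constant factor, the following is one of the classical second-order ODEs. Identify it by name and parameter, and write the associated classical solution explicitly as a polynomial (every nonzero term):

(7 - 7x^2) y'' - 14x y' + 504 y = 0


All three coefficients share the factor 7; dividing through by 7 gives  (1 - x^2) y'' - 2x y' + 72 y = 0.
This matches the Legendre equation (1 - x^2) y'' - 2x y' + n(n+1) y = 0 (note the -2x y' term) with n(n+1) = 72, so n = 8; the polynomial solution is P_8(x).
With y = sum_k a_k x^k, matching x^k gives (k+2)(k+1) a_{k+2} = [k(k+1) - n(n+1)] a_k = (k - 8)(k + 9) a_k. The right side vanishes at k = 8, so the series with the parity of 8 terminates at degree 8.
Standard normalization (P_n(1) = 1): leading coefficient (2n)!/(2^n (n!)^2) = 20922789888000/(256*1625702400) = 6435/128, so a_8 = 6435/128. Work downward with a_k = (k+1)(k+2) a_{k+2} / ((k - 8)(k + 9)):
  a_6 = (7)(8)(6435/128) / ((6 - 8)(6 + 9)) = (45045/16)/(-30) = -3003/32
  a_4 = (5)(6)(-3003/32) / ((4 - 8)(4 + 9)) = (-45045/16)/(-52) = 3465/64
  a_2 = (3)(4)(3465/64) / ((2 - 8)(2 + 9)) = (10395/16)/(-66) = -315/32
  a_0 = (1)(2)(-315/32) / ((0 - 8)(0 + 9)) = (-315/16)/(-72) = 35/128
Hence P_8(x) = 6435 x^8/128 - 3003 x^6/32 + 3465 x^4/64 - 315 x^2/32 + 35/128.

P_8(x); series = 6435 x^8/128 - 3003 x^6/32 + 3465 x^4/64 - 315 x^2/32 + 35/128


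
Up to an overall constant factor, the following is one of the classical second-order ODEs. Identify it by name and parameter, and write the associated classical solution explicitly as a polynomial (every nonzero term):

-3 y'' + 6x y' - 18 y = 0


All three coefficients share the factor -3; dividing through by -3 gives  y'' - 2x y' + 6 y = 0.
This matches the Hermite equation y'' - 2x y' + 2n y = 0 with 2n = 6, so n = 3; the polynomial solution is H_3(x).
With y = sum_k a_k x^k, matching x^k gives (k+2)(k+1) a_{k+2} = 2(k - n) a_k = 2(k - 3) a_k. The right side vanishes at k = 3, so the series with the parity of 3 terminates at degree 3.
Standard normalization: leading coefficient of H_n is 2^n, so a_3 = 2^3 = 8. Work downward with a_k = (k+1)(k+2) a_{k+2} / (2(k - n)):
  a_1 = (2)(3)(8) / (2(1 - 3)) = 48/(-4) = -12
Hence H_3(x) = 8 x^3 - 12 x.

H_3(x); series = 8 x^3 - 12 x


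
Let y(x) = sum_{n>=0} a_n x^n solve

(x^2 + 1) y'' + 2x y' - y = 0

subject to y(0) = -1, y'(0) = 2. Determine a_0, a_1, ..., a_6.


Ansatz: y(x) = sum_{n>=0} a_n x^n, so y'(x) = sum_{n>=1} n a_n x^(n-1) and y''(x) = sum_{n>=2} n(n-1) a_n x^(n-2).
Substitute into P(x) y'' + Q(x) y' + R(x) y = 0 with P(x) = x^2 + 1, Q(x) = 2x, R(x) = -1, and match powers of x.
Initial conditions: a_0 = -1, a_1 = 2.
Setting the coefficient of each power of x to zero and solving order by order (substituting the coefficients already found):
  x^0: 2 a_2 - a_0 = 0  ->  2 a_2 = a_0 = -1  ->  a_2 = -1/2
  x^1: 6 a_3 + a_1 = 0  ->  6 a_3 = -a_1 = -2  ->  a_3 = -1/3
  x^2: 12 a_4 + 5 a_2 = 0  ->  12 a_4 = -5 a_2 = 5/2  ->  a_4 = 5/24
  x^3: 20 a_5 + 11 a_3 = 0  ->  20 a_5 = -11 a_3 = 11/3  ->  a_5 = 11/60
  x^4: 30 a_6 + 19 a_4 = 0  ->  30 a_6 = -19 a_4 = -95/24  ->  a_6 = -19/144
Truncated series: y(x) = -1 + 2 x - (1/2) x^2 - (1/3) x^3 + (5/24) x^4 + (11/60) x^5 - (19/144) x^6 + O(x^7).

a_0 = -1; a_1 = 2; a_2 = -1/2; a_3 = -1/3; a_4 = 5/24; a_5 = 11/60; a_6 = -19/144


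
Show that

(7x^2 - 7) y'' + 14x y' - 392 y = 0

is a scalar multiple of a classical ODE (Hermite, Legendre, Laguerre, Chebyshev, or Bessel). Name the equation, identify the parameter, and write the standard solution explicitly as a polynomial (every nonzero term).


All three coefficients share the factor -7; dividing through by -7 gives  (1 - x^2) y'' - 2x y' + 56 y = 0.
This matches the Legendre equation (1 - x^2) y'' - 2x y' + n(n+1) y = 0 (note the -2x y' term) with n(n+1) = 56, so n = 7; the polynomial solution is P_7(x).
With y = sum_k a_k x^k, matching x^k gives (k+2)(k+1) a_{k+2} = [k(k+1) - n(n+1)] a_k = (k - 7)(k + 8) a_k. The right side vanishes at k = 7, so the series with the parity of 7 terminates at degree 7.
Standard normalization (P_n(1) = 1): leading coefficient (2n)!/(2^n (n!)^2) = 87178291200/(128*25401600) = 429/16, so a_7 = 429/16. Work downward with a_k = (k+1)(k+2) a_{k+2} / ((k - 7)(k + 8)):
  a_5 = (6)(7)(429/16) / ((5 - 7)(5 + 8)) = (9009/8)/(-26) = -693/16
  a_3 = (4)(5)(-693/16) / ((3 - 7)(3 + 8)) = (-3465/4)/(-44) = 315/16
  a_1 = (2)(3)(315/16) / ((1 - 7)(1 + 8)) = (945/8)/(-54) = -35/16
Hence P_7(x) = 429 x^7/16 - 693 x^5/16 + 315 x^3/16 - 35 x/16.

P_7(x); series = 429 x^7/16 - 693 x^5/16 + 315 x^3/16 - 35 x/16


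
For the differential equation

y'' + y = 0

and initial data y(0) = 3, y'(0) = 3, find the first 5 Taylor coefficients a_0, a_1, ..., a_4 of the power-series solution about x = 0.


Ansatz: y(x) = sum_{n>=0} a_n x^n, so y'(x) = sum_{n>=1} n a_n x^(n-1) and y''(x) = sum_{n>=2} n(n-1) a_n x^(n-2).
Substitute into P(x) y'' + Q(x) y' + R(x) y = 0 with P(x) = 1, Q(x) = 0, R(x) = 1, and match powers of x.
Initial conditions: a_0 = 3, a_1 = 3.
Setting the coefficient of each power of x to zero and solving order by order (substituting the coefficients already found):
  x^0: 2 a_2 + a_0 = 0  ->  2 a_2 = -a_0 = -3  ->  a_2 = -3/2
  x^1: 6 a_3 + a_1 = 0  ->  6 a_3 = -a_1 = -3  ->  a_3 = -1/2
  x^2: 12 a_4 + a_2 = 0  ->  12 a_4 = -a_2 = 3/2  ->  a_4 = 1/8
Truncated series: y(x) = 3 + 3 x - (3/2) x^2 - (1/2) x^3 + (1/8) x^4 + O(x^5).

a_0 = 3; a_1 = 3; a_2 = -3/2; a_3 = -1/2; a_4 = 1/8


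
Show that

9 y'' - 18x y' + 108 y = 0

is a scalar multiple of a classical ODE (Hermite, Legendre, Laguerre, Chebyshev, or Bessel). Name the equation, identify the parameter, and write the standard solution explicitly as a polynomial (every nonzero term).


All three coefficients share the factor 9; dividing through by 9 gives  y'' - 2x y' + 12 y = 0.
This matches the Hermite equation y'' - 2x y' + 2n y = 0 with 2n = 12, so n = 6; the polynomial solution is H_6(x).
With y = sum_k a_k x^k, matching x^k gives (k+2)(k+1) a_{k+2} = 2(k - n) a_k = 2(k - 6) a_k. The right side vanishes at k = 6, so the series with the parity of 6 terminates at degree 6.
Standard normalization: leading coefficient of H_n is 2^n, so a_6 = 2^6 = 64. Work downward with a_k = (k+1)(k+2) a_{k+2} / (2(k - n)):
  a_4 = (5)(6)(64) / (2(4 - 6)) = 1920/(-4) = -480
  a_2 = (3)(4)(-480) / (2(2 - 6)) = -5760/(-8) = 720
  a_0 = (1)(2)(720) / (2(0 - 6)) = 1440/(-12) = -120
Hence H_6(x) = 64 x^6 - 480 x^4 + 720 x^2 - 120.

H_6(x); series = 64 x^6 - 480 x^4 + 720 x^2 - 120


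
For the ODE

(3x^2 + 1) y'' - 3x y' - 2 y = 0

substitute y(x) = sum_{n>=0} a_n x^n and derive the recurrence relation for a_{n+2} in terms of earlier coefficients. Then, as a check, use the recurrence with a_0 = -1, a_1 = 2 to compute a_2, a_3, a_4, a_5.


Substitute y = sum_n a_n x^n.
(1 + 3 x^2) y'' contributes (n+2)(n+1) a_{n+2} + 3 n(n-1) a_n at x^n.
-3 x y'(x) contributes -3 n a_n at x^n.
-2 y(x) contributes -2 a_n at x^n.
Matching x^n: (n+2)(n+1) a_{n+2} + (3 n(n-1) - 3 n - 2) a_n = 0.
Thus a_{n+2} = (-3 n(n-1) + 3 n + 2) / ((n+1)(n+2)) * a_n.

Check with a_0 = -1, a_1 = 2 (apply the recurrence for n = 0, 1, 2, 3): a_0 = -1, a_1 = 2, a_2 = -1, a_3 = 5/3, a_4 = -1/6, a_5 = -7/12.

a_(n+2) = (-3 n(n-1) + 3 n + 2) / ((n+1)(n+2)) * a_n; check: a_0 = -1, a_1 = 2, a_2 = -1, a_3 = 5/3, a_4 = -1/6, a_5 = -7/12


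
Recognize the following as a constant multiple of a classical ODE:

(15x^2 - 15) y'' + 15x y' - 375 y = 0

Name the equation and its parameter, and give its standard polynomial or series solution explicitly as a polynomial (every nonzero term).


All three coefficients share the factor -15; dividing through by -15 gives  (1 - x^2) y'' - x y' + 25 y = 0.
This matches the Chebyshev equation (1 - x^2) y'' - x y' + n^2 y = 0 (note the -x y' term, not -2x y') with n^2 = 25, so n = 5; the polynomial solution is T_5(x).
With y = sum_k a_k x^k, matching x^k gives (k+2)(k+1) a_{k+2} = (k^2 - n^2) a_k = (k - 5)(k + 5) a_k. The right side vanishes at k = 5, so the series with the parity of 5 terminates at degree 5.
Standard normalization: leading coefficient of T_n is 2^(n-1), so a_5 = 2^4 = 16. Work downward with a_k = (k+1)(k+2) a_{k+2} / ((k - 5)(k + 5)):
  a_3 = (4)(5)(16) / ((3 - 5)(3 + 5)) = 320/(-16) = -20
  a_1 = (2)(3)(-20) / ((1 - 5)(1 + 5)) = -120/(-24) = 5
Hence T_5(x) = 16 x^5 - 20 x^3 + 5 x.

T_5(x); series = 16 x^5 - 20 x^3 + 5 x


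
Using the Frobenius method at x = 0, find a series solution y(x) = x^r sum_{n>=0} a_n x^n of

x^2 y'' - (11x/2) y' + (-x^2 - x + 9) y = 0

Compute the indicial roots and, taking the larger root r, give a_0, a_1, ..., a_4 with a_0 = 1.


Write in Frobenius form y'' + (p(x)/x) y' + (q(x)/x^2) y = 0:
  p(x) = -11/2,  q(x) = -x^2 - x + 9.
Indicial equation: r(r-1) + (-11/2) r + (9) = 0 -> roots r_1 = 9/2, r_2 = 2.
Take r = r_1 = 9/2. Let y(x) = x^r sum_{n>=0} a_n x^n with a_0 = 1.
Substitute y = x^r sum a_n x^n and match x^{r+n}. The recurrence is
  D(n) a_n - 1 a_{n-1} - 1 a_{n-2} = 0,  where D(n) = (r+n)(r+n-1) + (-11/2)(r+n) + (9).
  a_n = [1 a_{n-1} + 1 a_{n-2}] / D(n).
Since the indicial polynomial factors as (r - r_1)(r - r_2), D(n) = (r_1 + n - r_1)(r_1 + n - r_2) = n(n + 5/2).
Evaluating step by step (a_0 = 1):
  n = 1: D(1) = 1(1 + 5/2) = 7/2; numerator = 1(1) = 1; a_1 = (1)/(7/2) = 2/7
  n = 2: D(2) = 2(2 + 5/2) = 9; numerator = 1(2/7) + 1(1) = 9/7; a_2 = (9/7)/(9) = 1/7
  n = 3: D(3) = 3(3 + 5/2) = 33/2; numerator = 1(1/7) + 1(2/7) = 3/7; a_3 = (3/7)/(33/2) = 2/77
  n = 4: D(4) = 4(4 + 5/2) = 26; numerator = 1(2/77) + 1(1/7) = 13/77; a_4 = (13/77)/(26) = 1/154

r = 9/2; a_0 = 1; a_1 = 2/7; a_2 = 1/7; a_3 = 2/77; a_4 = 1/154


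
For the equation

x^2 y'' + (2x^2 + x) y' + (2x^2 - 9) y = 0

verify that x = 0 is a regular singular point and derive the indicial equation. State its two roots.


Divide by x^2 to reach normal form y'' + P_1(x) y' + P_2(x) y = 0 with P_1(x) = 2 + 1/x and P_2(x) = 2 - 9/x^2.
x = 0 is a singular point because the y'-coefficient 2 + 1/x has a pole at x = 0 and the y-coefficient 2 - 9/x^2 has a pole at x = 0.
It is a regular singular point because x P_1(x) = p(x) = 2x + 1 and x^2 P_2(x) = q(x) = 2x^2 - 9 are polynomials, hence analytic at x = 0.
p(0) = 1,  q(0) = -9.
Indicial equation: r(r-1) + p(0) r + q(0) = 0, i.e. r^2 + (p(0) - 1) r + q(0) = 0, i.e. r^2 - 9 = 0.
Discriminant: (0)^2 - 4(-9) = 36, so r = (0 ± 6)/2.
Solving: r_1 = 3, r_2 = -3.

indicial: r^2 - 9 = 0; roots r_1 = 3, r_2 = -3


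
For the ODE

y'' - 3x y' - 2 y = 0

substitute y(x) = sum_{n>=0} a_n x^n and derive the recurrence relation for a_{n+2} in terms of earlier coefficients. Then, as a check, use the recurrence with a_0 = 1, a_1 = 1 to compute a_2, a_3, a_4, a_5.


Substitute y = sum_n a_n x^n.
y''(x) has coefficient (n+2)(n+1) a_{n+2} at x^n;
-3 x y'(x) has coefficient -3 n a_n at x^n (shift);
-2 y(x) has coefficient -2 a_n at x^n.
Matching x^n: (n+2)(n+1) a_{n+2} + (-3n - 2) a_n = 0.
Thus a_{n+2} = (3n + 2) / ((n+1)(n+2)) * a_n.

Check with a_0 = 1, a_1 = 1 (apply the recurrence for n = 0, 1, 2, 3): a_0 = 1, a_1 = 1, a_2 = 1, a_3 = 5/6, a_4 = 2/3, a_5 = 11/24.

a_(n+2) = (3n + 2) / ((n+1)(n+2)) * a_n; check: a_0 = 1, a_1 = 1, a_2 = 1, a_3 = 5/6, a_4 = 2/3, a_5 = 11/24


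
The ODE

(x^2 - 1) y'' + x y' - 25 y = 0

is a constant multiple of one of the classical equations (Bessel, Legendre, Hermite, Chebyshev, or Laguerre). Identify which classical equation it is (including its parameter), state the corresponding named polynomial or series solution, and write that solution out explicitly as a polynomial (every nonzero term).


All three coefficients share the factor -1; dividing through by -1 gives  (1 - x^2) y'' - x y' + 25 y = 0.
This matches the Chebyshev equation (1 - x^2) y'' - x y' + n^2 y = 0 (note the -x y' term, not -2x y') with n^2 = 25, so n = 5; the polynomial solution is T_5(x).
With y = sum_k a_k x^k, matching x^k gives (k+2)(k+1) a_{k+2} = (k^2 - n^2) a_k = (k - 5)(k + 5) a_k. The right side vanishes at k = 5, so the series with the parity of 5 terminates at degree 5.
Standard normalization: leading coefficient of T_n is 2^(n-1), so a_5 = 2^4 = 16. Work downward with a_k = (k+1)(k+2) a_{k+2} / ((k - 5)(k + 5)):
  a_3 = (4)(5)(16) / ((3 - 5)(3 + 5)) = 320/(-16) = -20
  a_1 = (2)(3)(-20) / ((1 - 5)(1 + 5)) = -120/(-24) = 5
Hence T_5(x) = 16 x^5 - 20 x^3 + 5 x.

T_5(x); series = 16 x^5 - 20 x^3 + 5 x


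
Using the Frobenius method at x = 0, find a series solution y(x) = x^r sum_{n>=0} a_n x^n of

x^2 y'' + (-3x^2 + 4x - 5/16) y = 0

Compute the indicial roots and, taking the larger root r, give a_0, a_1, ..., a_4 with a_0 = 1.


Write in Frobenius form y'' + (p(x)/x) y' + (q(x)/x^2) y = 0:
  p(x) = 0,  q(x) = -3x^2 + 4x - 5/16.
Indicial equation: r(r-1) + (0) r + (-5/16) = 0 -> roots r_1 = 5/4, r_2 = -1/4.
Take r = r_1 = 5/4. Let y(x) = x^r sum_{n>=0} a_n x^n with a_0 = 1.
Substitute y = x^r sum a_n x^n and match x^{r+n}. The recurrence is
  D(n) a_n + 4 a_{n-1} - 3 a_{n-2} = 0,  where D(n) = (r+n)(r+n-1) + (0)(r+n) + (-5/16).
  a_n = [-4 a_{n-1} + 3 a_{n-2}] / D(n).
Since the indicial polynomial factors as (r - r_1)(r - r_2), D(n) = (r_1 + n - r_1)(r_1 + n - r_2) = n(n + 3/2).
Evaluating step by step (a_0 = 1):
  n = 1: D(1) = 1(1 + 3/2) = 5/2; numerator = -4(1) = -4; a_1 = (-4)/(5/2) = -8/5
  n = 2: D(2) = 2(2 + 3/2) = 7; numerator = -4(-8/5) + 3(1) = 47/5; a_2 = (47/5)/(7) = 47/35
  n = 3: D(3) = 3(3 + 3/2) = 27/2; numerator = -4(47/35) + 3(-8/5) = -356/35; a_3 = (-356/35)/(27/2) = -712/945
  n = 4: D(4) = 4(4 + 3/2) = 22; numerator = -4(-712/945) + 3(47/35) = 1331/189; a_4 = (1331/189)/(22) = 121/378

r = 5/4; a_0 = 1; a_1 = -8/5; a_2 = 47/35; a_3 = -712/945; a_4 = 121/378


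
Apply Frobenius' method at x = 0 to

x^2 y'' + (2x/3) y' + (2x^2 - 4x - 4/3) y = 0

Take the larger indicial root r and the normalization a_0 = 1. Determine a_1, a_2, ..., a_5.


Write in Frobenius form y'' + (p(x)/x) y' + (q(x)/x^2) y = 0:
  p(x) = 2/3,  q(x) = 2x^2 - 4x - 4/3.
Indicial equation: r(r-1) + (2/3) r + (-4/3) = 0 -> roots r_1 = 4/3, r_2 = -1.
Take r = r_1 = 4/3. Let y(x) = x^r sum_{n>=0} a_n x^n with a_0 = 1.
Substitute y = x^r sum a_n x^n and match x^{r+n}. The recurrence is
  D(n) a_n - 4 a_{n-1} + 2 a_{n-2} = 0,  where D(n) = (r+n)(r+n-1) + (2/3)(r+n) + (-4/3).
  a_n = [4 a_{n-1} - 2 a_{n-2}] / D(n).
Since the indicial polynomial factors as (r - r_1)(r - r_2), D(n) = (r_1 + n - r_1)(r_1 + n - r_2) = n(n + 7/3).
Evaluating step by step (a_0 = 1):
  n = 1: D(1) = 1(1 + 7/3) = 10/3; numerator = 4(1) = 4; a_1 = (4)/(10/3) = 6/5
  n = 2: D(2) = 2(2 + 7/3) = 26/3; numerator = 4(6/5) - 2(1) = 14/5; a_2 = (14/5)/(26/3) = 21/65
  n = 3: D(3) = 3(3 + 7/3) = 16; numerator = 4(21/65) - 2(6/5) = -72/65; a_3 = (-72/65)/(16) = -9/130
  n = 4: D(4) = 4(4 + 7/3) = 76/3; numerator = 4(-9/130) - 2(21/65) = -12/13; a_4 = (-12/13)/(76/3) = -9/247
  n = 5: D(5) = 5(5 + 7/3) = 110/3; numerator = 4(-9/247) - 2(-9/130) = -9/1235; a_5 = (-9/1235)/(110/3) = -27/135850

r = 4/3; a_0 = 1; a_1 = 6/5; a_2 = 21/65; a_3 = -9/130; a_4 = -9/247; a_5 = -27/135850


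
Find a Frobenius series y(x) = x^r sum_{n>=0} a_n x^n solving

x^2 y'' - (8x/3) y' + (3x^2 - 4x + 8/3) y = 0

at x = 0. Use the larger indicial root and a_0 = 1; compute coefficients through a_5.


Write in Frobenius form y'' + (p(x)/x) y' + (q(x)/x^2) y = 0:
  p(x) = -8/3,  q(x) = 3x^2 - 4x + 8/3.
Indicial equation: r(r-1) + (-8/3) r + (8/3) = 0 -> roots r_1 = 8/3, r_2 = 1.
Take r = r_1 = 8/3. Let y(x) = x^r sum_{n>=0} a_n x^n with a_0 = 1.
Substitute y = x^r sum a_n x^n and match x^{r+n}. The recurrence is
  D(n) a_n - 4 a_{n-1} + 3 a_{n-2} = 0,  where D(n) = (r+n)(r+n-1) + (-8/3)(r+n) + (8/3).
  a_n = [4 a_{n-1} - 3 a_{n-2}] / D(n).
Since the indicial polynomial factors as (r - r_1)(r - r_2), D(n) = (r_1 + n - r_1)(r_1 + n - r_2) = n(n + 5/3).
Evaluating step by step (a_0 = 1):
  n = 1: D(1) = 1(1 + 5/3) = 8/3; numerator = 4(1) = 4; a_1 = (4)/(8/3) = 3/2
  n = 2: D(2) = 2(2 + 5/3) = 22/3; numerator = 4(3/2) - 3(1) = 3; a_2 = (3)/(22/3) = 9/22
  n = 3: D(3) = 3(3 + 5/3) = 14; numerator = 4(9/22) - 3(3/2) = -63/22; a_3 = (-63/22)/(14) = -9/44
  n = 4: D(4) = 4(4 + 5/3) = 68/3; numerator = 4(-9/44) - 3(9/22) = -45/22; a_4 = (-45/22)/(68/3) = -135/1496
  n = 5: D(5) = 5(5 + 5/3) = 100/3; numerator = 4(-135/1496) - 3(-9/44) = 189/748; a_5 = (189/748)/(100/3) = 567/74800

r = 8/3; a_0 = 1; a_1 = 3/2; a_2 = 9/22; a_3 = -9/44; a_4 = -135/1496; a_5 = 567/74800


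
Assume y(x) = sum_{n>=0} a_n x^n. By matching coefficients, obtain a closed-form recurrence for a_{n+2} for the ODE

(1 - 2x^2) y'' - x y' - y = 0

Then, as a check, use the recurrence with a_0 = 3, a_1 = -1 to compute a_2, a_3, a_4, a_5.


Substitute y = sum_n a_n x^n.
(1 - 2 x^2) y'' contributes (n+2)(n+1) a_{n+2} - 2 n(n-1) a_n at x^n.
-x y'(x) contributes -n a_n at x^n.
-y(x) contributes -1 a_n at x^n.
Matching x^n: (n+2)(n+1) a_{n+2} + (-2 n(n-1) - n - 1) a_n = 0.
Thus a_{n+2} = (2 n(n-1) + n + 1) / ((n+1)(n+2)) * a_n.

Check with a_0 = 3, a_1 = -1 (apply the recurrence for n = 0, 1, 2, 3): a_0 = 3, a_1 = -1, a_2 = 3/2, a_3 = -1/3, a_4 = 7/8, a_5 = -4/15.

a_(n+2) = (2 n(n-1) + n + 1) / ((n+1)(n+2)) * a_n; check: a_0 = 3, a_1 = -1, a_2 = 3/2, a_3 = -1/3, a_4 = 7/8, a_5 = -4/15


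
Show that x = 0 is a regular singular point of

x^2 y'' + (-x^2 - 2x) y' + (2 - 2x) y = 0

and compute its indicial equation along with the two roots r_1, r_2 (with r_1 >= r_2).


Divide by x^2 to reach normal form y'' + P_1(x) y' + P_2(x) y = 0 with P_1(x) = -1 - 2/x and P_2(x) = -2/x + 2/x^2.
x = 0 is a singular point because the y'-coefficient -1 - 2/x has a pole at x = 0 and the y-coefficient -2/x + 2/x^2 has a pole at x = 0.
It is a regular singular point because x P_1(x) = p(x) = -x - 2 and x^2 P_2(x) = q(x) = 2 - 2x are polynomials, hence analytic at x = 0.
p(0) = -2,  q(0) = 2.
Indicial equation: r(r-1) + p(0) r + q(0) = 0, i.e. r^2 + (p(0) - 1) r + q(0) = 0, i.e. r^2 - 3 r + 2 = 0.
Discriminant: (-3)^2 - 4(2) = 1, so r = (3 ± 1)/2.
Solving: r_1 = 2, r_2 = 1.

indicial: r^2 - 3 r + 2 = 0; roots r_1 = 2, r_2 = 1


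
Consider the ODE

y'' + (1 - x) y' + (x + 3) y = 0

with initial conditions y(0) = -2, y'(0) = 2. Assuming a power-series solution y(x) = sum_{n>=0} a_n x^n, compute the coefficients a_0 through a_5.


Ansatz: y(x) = sum_{n>=0} a_n x^n, so y'(x) = sum_{n>=1} n a_n x^(n-1) and y''(x) = sum_{n>=2} n(n-1) a_n x^(n-2).
Substitute into P(x) y'' + Q(x) y' + R(x) y = 0 with P(x) = 1, Q(x) = 1 - x, R(x) = x + 3, and match powers of x.
Initial conditions: a_0 = -2, a_1 = 2.
Setting the coefficient of each power of x to zero and solving order by order (substituting the coefficients already found):
  x^0: 2 a_2 + a_1 + 3 a_0 = 0  ->  2 a_2 = -a_1 - 3 a_0 = 4  ->  a_2 = 2
  x^1: 6 a_3 + 2 a_2 + 2 a_1 + a_0 = 0  ->  6 a_3 = -2 a_2 - 2 a_1 - a_0 = -6  ->  a_3 = -1
  x^2: 12 a_4 + 3 a_3 + a_2 + a_1 = 0  ->  12 a_4 = -3 a_3 - a_2 - a_1 = -1  ->  a_4 = -1/12
  x^3: 20 a_5 + 4 a_4 + a_2 = 0  ->  20 a_5 = -4 a_4 - a_2 = -5/3  ->  a_5 = -1/12
Truncated series: y(x) = -2 + 2 x + 2 x^2 - x^3 - (1/12) x^4 - (1/12) x^5 + O(x^6).

a_0 = -2; a_1 = 2; a_2 = 2; a_3 = -1; a_4 = -1/12; a_5 = -1/12


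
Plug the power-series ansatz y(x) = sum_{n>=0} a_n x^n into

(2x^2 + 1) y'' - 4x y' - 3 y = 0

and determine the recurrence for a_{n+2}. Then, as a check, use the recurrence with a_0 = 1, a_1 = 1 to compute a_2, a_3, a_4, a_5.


Substitute y = sum_n a_n x^n.
(1 + 2 x^2) y'' contributes (n+2)(n+1) a_{n+2} + 2 n(n-1) a_n at x^n.
-4 x y'(x) contributes -4 n a_n at x^n.
-3 y(x) contributes -3 a_n at x^n.
Matching x^n: (n+2)(n+1) a_{n+2} + (2 n(n-1) - 4 n - 3) a_n = 0.
Thus a_{n+2} = (-2 n(n-1) + 4 n + 3) / ((n+1)(n+2)) * a_n.

Check with a_0 = 1, a_1 = 1 (apply the recurrence for n = 0, 1, 2, 3): a_0 = 1, a_1 = 1, a_2 = 3/2, a_3 = 7/6, a_4 = 7/8, a_5 = 7/40.

a_(n+2) = (-2 n(n-1) + 4 n + 3) / ((n+1)(n+2)) * a_n; check: a_0 = 1, a_1 = 1, a_2 = 3/2, a_3 = 7/6, a_4 = 7/8, a_5 = 7/40


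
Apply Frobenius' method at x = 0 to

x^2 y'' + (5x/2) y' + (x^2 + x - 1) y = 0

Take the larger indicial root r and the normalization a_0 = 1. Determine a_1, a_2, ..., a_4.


Write in Frobenius form y'' + (p(x)/x) y' + (q(x)/x^2) y = 0:
  p(x) = 5/2,  q(x) = x^2 + x - 1.
Indicial equation: r(r-1) + (5/2) r + (-1) = 0 -> roots r_1 = 1/2, r_2 = -2.
Take r = r_1 = 1/2. Let y(x) = x^r sum_{n>=0} a_n x^n with a_0 = 1.
Substitute y = x^r sum a_n x^n and match x^{r+n}. The recurrence is
  D(n) a_n + 1 a_{n-1} + 1 a_{n-2} = 0,  where D(n) = (r+n)(r+n-1) + (5/2)(r+n) + (-1).
  a_n = [-1 a_{n-1} - 1 a_{n-2}] / D(n).
Since the indicial polynomial factors as (r - r_1)(r - r_2), D(n) = (r_1 + n - r_1)(r_1 + n - r_2) = n(n + 5/2).
Evaluating step by step (a_0 = 1):
  n = 1: D(1) = 1(1 + 5/2) = 7/2; numerator = -1(1) = -1; a_1 = (-1)/(7/2) = -2/7
  n = 2: D(2) = 2(2 + 5/2) = 9; numerator = -1(-2/7) - 1(1) = -5/7; a_2 = (-5/7)/(9) = -5/63
  n = 3: D(3) = 3(3 + 5/2) = 33/2; numerator = -1(-5/63) - 1(-2/7) = 23/63; a_3 = (23/63)/(33/2) = 46/2079
  n = 4: D(4) = 4(4 + 5/2) = 26; numerator = -1(46/2079) - 1(-5/63) = 17/297; a_4 = (17/297)/(26) = 17/7722

r = 1/2; a_0 = 1; a_1 = -2/7; a_2 = -5/63; a_3 = 46/2079; a_4 = 17/7722


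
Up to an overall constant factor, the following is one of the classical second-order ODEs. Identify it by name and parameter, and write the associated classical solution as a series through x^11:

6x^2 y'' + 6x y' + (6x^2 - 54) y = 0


All three coefficients share the factor 6; dividing through by 6 gives  x^2 y'' + x y' + (x^2 - 9) y = 0.
This matches the Bessel equation x^2 y'' + x y' + (x^2 - nu^2) y = 0 with nu^2 = 9, so nu = 3; the solution bounded at x = 0 is J_3(x).
Frobenius at x = 0: indicial roots ±nu; for r = nu the recurrence k(k + 2nu) c_k = -c_{k-2} gives the standard series J_nu(x) = sum_{k>=0} (-1)^k / (k! (k+nu)!) (x/2)^(2k+nu). Evaluate the first 5 terms:
  k = 0: (-1)^0 / (0! * 3! * 2^3) x^3 = 1/(1*6*8) x^3 = (1/48) x^3
  k = 1: (-1)^1 / (1! * 4! * 2^5) x^5 = -1/(1*24*32) x^5 = (-1/768) x^5
  k = 2: (-1)^2 / (2! * 5! * 2^7) x^7 = 1/(2*120*128) x^7 = (1/30720) x^7
  k = 3: (-1)^3 / (3! * 6! * 2^9) x^9 = -1/(6*720*512) x^9 = (-1/2211840) x^9
  k = 4: (-1)^4 / (4! * 7! * 2^11) x^11 = 1/(24*5040*2048) x^11 = (1/247726080) x^11
Hence J_3(x) = x^11/247726080 - x^9/2211840 + x^7/30720 - x^5/768 + x^3/48 + ....

J_3(x); series = x^11/247726080 - x^9/2211840 + x^7/30720 - x^5/768 + x^3/48


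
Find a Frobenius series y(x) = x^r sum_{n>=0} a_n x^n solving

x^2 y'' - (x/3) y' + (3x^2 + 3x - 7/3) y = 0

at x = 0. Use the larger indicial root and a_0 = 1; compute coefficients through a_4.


Write in Frobenius form y'' + (p(x)/x) y' + (q(x)/x^2) y = 0:
  p(x) = -1/3,  q(x) = 3x^2 + 3x - 7/3.
Indicial equation: r(r-1) + (-1/3) r + (-7/3) = 0 -> roots r_1 = 7/3, r_2 = -1.
Take r = r_1 = 7/3. Let y(x) = x^r sum_{n>=0} a_n x^n with a_0 = 1.
Substitute y = x^r sum a_n x^n and match x^{r+n}. The recurrence is
  D(n) a_n + 3 a_{n-1} + 3 a_{n-2} = 0,  where D(n) = (r+n)(r+n-1) + (-1/3)(r+n) + (-7/3).
  a_n = [-3 a_{n-1} - 3 a_{n-2}] / D(n).
Since the indicial polynomial factors as (r - r_1)(r - r_2), D(n) = (r_1 + n - r_1)(r_1 + n - r_2) = n(n + 10/3).
Evaluating step by step (a_0 = 1):
  n = 1: D(1) = 1(1 + 10/3) = 13/3; numerator = -3(1) = -3; a_1 = (-3)/(13/3) = -9/13
  n = 2: D(2) = 2(2 + 10/3) = 32/3; numerator = -3(-9/13) - 3(1) = -12/13; a_2 = (-12/13)/(32/3) = -9/104
  n = 3: D(3) = 3(3 + 10/3) = 19; numerator = -3(-9/104) - 3(-9/13) = 243/104; a_3 = (243/104)/(19) = 243/1976
  n = 4: D(4) = 4(4 + 10/3) = 88/3; numerator = -3(243/1976) - 3(-9/104) = -27/247; a_4 = (-27/247)/(88/3) = -81/21736

r = 7/3; a_0 = 1; a_1 = -9/13; a_2 = -9/104; a_3 = 243/1976; a_4 = -81/21736


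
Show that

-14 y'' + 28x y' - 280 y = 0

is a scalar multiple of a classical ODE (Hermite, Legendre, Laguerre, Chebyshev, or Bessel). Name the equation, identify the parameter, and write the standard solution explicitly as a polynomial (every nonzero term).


All three coefficients share the factor -14; dividing through by -14 gives  y'' - 2x y' + 20 y = 0.
This matches the Hermite equation y'' - 2x y' + 2n y = 0 with 2n = 20, so n = 10; the polynomial solution is H_10(x).
With y = sum_k a_k x^k, matching x^k gives (k+2)(k+1) a_{k+2} = 2(k - n) a_k = 2(k - 10) a_k. The right side vanishes at k = 10, so the series with the parity of 10 terminates at degree 10.
Standard normalization: leading coefficient of H_n is 2^n, so a_10 = 2^10 = 1024. Work downward with a_k = (k+1)(k+2) a_{k+2} / (2(k - n)):
  a_8 = (9)(10)(1024) / (2(8 - 10)) = 92160/(-4) = -23040
  a_6 = (7)(8)(-23040) / (2(6 - 10)) = -1290240/(-8) = 161280
  a_4 = (5)(6)(161280) / (2(4 - 10)) = 4838400/(-12) = -403200
  a_2 = (3)(4)(-403200) / (2(2 - 10)) = -4838400/(-16) = 302400
  a_0 = (1)(2)(302400) / (2(0 - 10)) = 604800/(-20) = -30240
Hence H_10(x) = 1024 x^10 - 23040 x^8 + 161280 x^6 - 403200 x^4 + 302400 x^2 - 30240.

H_10(x); series = 1024 x^10 - 23040 x^8 + 161280 x^6 - 403200 x^4 + 302400 x^2 - 30240


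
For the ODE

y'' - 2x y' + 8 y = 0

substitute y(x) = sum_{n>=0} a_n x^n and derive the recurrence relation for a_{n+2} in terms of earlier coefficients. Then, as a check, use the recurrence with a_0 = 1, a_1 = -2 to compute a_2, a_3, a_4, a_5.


Substitute y = sum_n a_n x^n.
y''(x) has coefficient (n+2)(n+1) a_{n+2} at x^n;
-2 x y'(x) has coefficient -2 n a_n at x^n (shift);
8 y(x) has coefficient 8 a_n at x^n.
Matching x^n: (n+2)(n+1) a_{n+2} + (-2n + 8) a_n = 0.
Thus a_{n+2} = (2n - 8) / ((n+1)(n+2)) * a_n.

Check with a_0 = 1, a_1 = -2 (apply the recurrence for n = 0, 1, 2, 3): a_0 = 1, a_1 = -2, a_2 = -4, a_3 = 2, a_4 = 4/3, a_5 = -1/5.

a_(n+2) = (2n - 8) / ((n+1)(n+2)) * a_n; check: a_0 = 1, a_1 = -2, a_2 = -4, a_3 = 2, a_4 = 4/3, a_5 = -1/5


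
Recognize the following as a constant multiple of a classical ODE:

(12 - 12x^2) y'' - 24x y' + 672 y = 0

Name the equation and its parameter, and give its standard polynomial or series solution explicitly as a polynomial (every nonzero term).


All three coefficients share the factor 12; dividing through by 12 gives  (1 - x^2) y'' - 2x y' + 56 y = 0.
This matches the Legendre equation (1 - x^2) y'' - 2x y' + n(n+1) y = 0 (note the -2x y' term) with n(n+1) = 56, so n = 7; the polynomial solution is P_7(x).
With y = sum_k a_k x^k, matching x^k gives (k+2)(k+1) a_{k+2} = [k(k+1) - n(n+1)] a_k = (k - 7)(k + 8) a_k. The right side vanishes at k = 7, so the series with the parity of 7 terminates at degree 7.
Standard normalization (P_n(1) = 1): leading coefficient (2n)!/(2^n (n!)^2) = 87178291200/(128*25401600) = 429/16, so a_7 = 429/16. Work downward with a_k = (k+1)(k+2) a_{k+2} / ((k - 7)(k + 8)):
  a_5 = (6)(7)(429/16) / ((5 - 7)(5 + 8)) = (9009/8)/(-26) = -693/16
  a_3 = (4)(5)(-693/16) / ((3 - 7)(3 + 8)) = (-3465/4)/(-44) = 315/16
  a_1 = (2)(3)(315/16) / ((1 - 7)(1 + 8)) = (945/8)/(-54) = -35/16
Hence P_7(x) = 429 x^7/16 - 693 x^5/16 + 315 x^3/16 - 35 x/16.

P_7(x); series = 429 x^7/16 - 693 x^5/16 + 315 x^3/16 - 35 x/16
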